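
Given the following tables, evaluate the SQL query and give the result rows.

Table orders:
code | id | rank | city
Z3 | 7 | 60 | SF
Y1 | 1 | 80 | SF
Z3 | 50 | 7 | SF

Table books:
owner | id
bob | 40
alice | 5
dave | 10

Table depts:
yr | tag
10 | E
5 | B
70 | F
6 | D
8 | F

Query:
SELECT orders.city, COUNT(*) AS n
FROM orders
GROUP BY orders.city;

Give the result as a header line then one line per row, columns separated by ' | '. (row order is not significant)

== RESULT ==
orders.city | n
SF | 3

Derivation:
After GROUP BY (1 rows):
orders.city | n
SF | 3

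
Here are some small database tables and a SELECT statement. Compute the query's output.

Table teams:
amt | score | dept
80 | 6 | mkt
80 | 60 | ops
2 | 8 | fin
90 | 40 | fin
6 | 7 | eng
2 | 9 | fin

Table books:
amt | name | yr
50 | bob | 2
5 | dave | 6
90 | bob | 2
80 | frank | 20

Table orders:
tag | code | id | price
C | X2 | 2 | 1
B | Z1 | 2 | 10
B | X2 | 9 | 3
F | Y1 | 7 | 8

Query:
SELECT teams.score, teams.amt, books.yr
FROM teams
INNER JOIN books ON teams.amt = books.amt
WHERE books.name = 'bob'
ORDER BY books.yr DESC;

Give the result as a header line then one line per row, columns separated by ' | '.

After JOIN books (3 rows):
teams.amt | teams.score | teams.dept | books.amt | books.name | books.yr
80 | 6 | mkt | 80 | frank | 20
80 | 60 | ops | 80 | frank | 20
90 | 40 | fin | 90 | bob | 2
After WHERE (1 rows):
teams.amt | teams.score | teams.dept | books.amt | books.name | books.yr
90 | 40 | fin | 90 | bob | 2
After SELECT (1 rows):
teams.score | teams.amt | books.yr
40 | 90 | 2
After ORDER BY (1 rows):
teams.score | teams.amt | books.yr
40 | 90 | 2

== RESULT ==
teams.score | teams.amt | books.yr
40 | 90 | 2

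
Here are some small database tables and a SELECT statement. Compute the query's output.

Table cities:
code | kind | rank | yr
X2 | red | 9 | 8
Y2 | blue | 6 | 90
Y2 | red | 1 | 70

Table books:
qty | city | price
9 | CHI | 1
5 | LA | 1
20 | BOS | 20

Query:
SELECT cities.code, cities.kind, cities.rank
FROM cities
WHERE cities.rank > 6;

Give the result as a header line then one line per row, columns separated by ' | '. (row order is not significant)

== RESULT ==
cities.code | cities.kind | cities.rank
X2 | red | 9

Derivation:
After WHERE (1 rows):
cities.code | cities.kind | cities.rank | cities.yr
X2 | red | 9 | 8
After SELECT (1 rows):
cities.code | cities.kind | cities.rank
X2 | red | 9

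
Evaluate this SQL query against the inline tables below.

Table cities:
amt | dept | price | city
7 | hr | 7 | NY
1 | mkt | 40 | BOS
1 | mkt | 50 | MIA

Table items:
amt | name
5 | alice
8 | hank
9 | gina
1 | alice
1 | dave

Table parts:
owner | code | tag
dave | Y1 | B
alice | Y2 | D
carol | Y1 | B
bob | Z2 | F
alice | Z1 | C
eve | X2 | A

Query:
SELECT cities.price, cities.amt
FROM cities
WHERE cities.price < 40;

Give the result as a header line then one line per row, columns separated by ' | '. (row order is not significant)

== RESULT ==
cities.price | cities.amt
7 | 7

Derivation:
After WHERE (1 rows):
cities.amt | cities.dept | cities.price | cities.city
7 | hr | 7 | NY
After SELECT (1 rows):
cities.price | cities.amt
7 | 7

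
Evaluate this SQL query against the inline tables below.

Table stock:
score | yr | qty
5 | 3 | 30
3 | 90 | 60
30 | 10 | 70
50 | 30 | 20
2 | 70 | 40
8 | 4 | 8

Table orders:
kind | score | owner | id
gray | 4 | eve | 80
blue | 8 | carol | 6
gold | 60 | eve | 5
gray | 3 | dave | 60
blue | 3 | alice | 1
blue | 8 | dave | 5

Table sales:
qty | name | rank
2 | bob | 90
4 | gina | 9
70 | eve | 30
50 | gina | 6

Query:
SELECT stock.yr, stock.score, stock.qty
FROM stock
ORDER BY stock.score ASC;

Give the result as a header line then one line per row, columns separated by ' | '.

After SELECT (6 rows):
stock.yr | stock.score | stock.qty
3 | 5 | 30
90 | 3 | 60
10 | 30 | 70
30 | 50 | 20
70 | 2 | 40
4 | 8 | 8
After ORDER BY (6 rows):
stock.yr | stock.score | stock.qty
70 | 2 | 40
90 | 3 | 60
3 | 5 | 30
4 | 8 | 8
10 | 30 | 70
30 | 50 | 20

== RESULT ==
stock.yr | stock.score | stock.qty
70 | 2 | 40
90 | 3 | 60
3 | 5 | 30
4 | 8 | 8
10 | 30 | 70
30 | 50 | 20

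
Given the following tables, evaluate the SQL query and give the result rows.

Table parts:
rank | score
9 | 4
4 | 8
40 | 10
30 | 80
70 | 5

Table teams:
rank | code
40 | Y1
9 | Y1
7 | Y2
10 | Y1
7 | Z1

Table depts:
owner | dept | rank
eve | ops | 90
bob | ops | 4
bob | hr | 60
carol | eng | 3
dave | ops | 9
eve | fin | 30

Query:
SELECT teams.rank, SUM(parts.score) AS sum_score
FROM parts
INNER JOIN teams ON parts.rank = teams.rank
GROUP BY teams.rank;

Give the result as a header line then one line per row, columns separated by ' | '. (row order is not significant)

== RESULT ==
teams.rank | sum_score
9 | 4
40 | 10

Derivation:
After JOIN teams (2 rows):
parts.rank | parts.score | teams.rank | teams.code
9 | 4 | 9 | Y1
40 | 10 | 40 | Y1
After GROUP BY (2 rows):
teams.rank | sum_score
9 | 4
40 | 10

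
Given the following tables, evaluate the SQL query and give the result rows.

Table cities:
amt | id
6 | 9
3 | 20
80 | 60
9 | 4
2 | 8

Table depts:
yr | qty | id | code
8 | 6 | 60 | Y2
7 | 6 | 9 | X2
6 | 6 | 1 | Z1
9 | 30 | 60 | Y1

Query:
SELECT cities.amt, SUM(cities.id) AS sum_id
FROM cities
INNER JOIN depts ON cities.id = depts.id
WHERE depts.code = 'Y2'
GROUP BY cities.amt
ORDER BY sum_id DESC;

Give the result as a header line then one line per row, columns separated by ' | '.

== RESULT ==
cities.amt | sum_id
80 | 60

Derivation:
After JOIN depts (3 rows):
cities.amt | cities.id | depts.yr | depts.qty | depts.id | depts.code
6 | 9 | 7 | 6 | 9 | X2
80 | 60 | 8 | 6 | 60 | Y2
80 | 60 | 9 | 30 | 60 | Y1
After WHERE (1 rows):
cities.amt | cities.id | depts.yr | depts.qty | depts.id | depts.code
80 | 60 | 8 | 6 | 60 | Y2
After GROUP BY (1 rows):
cities.amt | sum_id
80 | 60
After ORDER BY (1 rows):
cities.amt | sum_id
80 | 60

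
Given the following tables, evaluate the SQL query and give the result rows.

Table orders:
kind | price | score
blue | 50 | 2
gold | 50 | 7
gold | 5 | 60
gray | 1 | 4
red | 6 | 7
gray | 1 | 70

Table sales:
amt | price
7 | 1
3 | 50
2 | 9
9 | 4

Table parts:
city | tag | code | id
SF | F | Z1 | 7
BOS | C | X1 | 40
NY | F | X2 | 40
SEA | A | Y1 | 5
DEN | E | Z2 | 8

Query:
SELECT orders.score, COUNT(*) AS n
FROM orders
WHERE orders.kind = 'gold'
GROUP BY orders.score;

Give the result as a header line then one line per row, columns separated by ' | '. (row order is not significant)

After WHERE (2 rows):
orders.kind | orders.price | orders.score
gold | 50 | 7
gold | 5 | 60
After GROUP BY (2 rows):
orders.score | n
7 | 1
60 | 1

== RESULT ==
orders.score | n
7 | 1
60 | 1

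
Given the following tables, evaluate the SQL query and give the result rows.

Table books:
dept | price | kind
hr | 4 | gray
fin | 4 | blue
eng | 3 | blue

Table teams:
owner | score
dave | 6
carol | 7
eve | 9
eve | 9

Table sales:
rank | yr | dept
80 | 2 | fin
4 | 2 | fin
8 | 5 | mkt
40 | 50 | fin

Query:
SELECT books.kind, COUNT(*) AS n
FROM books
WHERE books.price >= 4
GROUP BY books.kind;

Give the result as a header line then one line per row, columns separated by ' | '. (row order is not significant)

After WHERE (2 rows):
books.dept | books.price | books.kind
hr | 4 | gray
fin | 4 | blue
After GROUP BY (2 rows):
books.kind | n
gray | 1
blue | 1

== RESULT ==
books.kind | n
gray | 1
blue | 1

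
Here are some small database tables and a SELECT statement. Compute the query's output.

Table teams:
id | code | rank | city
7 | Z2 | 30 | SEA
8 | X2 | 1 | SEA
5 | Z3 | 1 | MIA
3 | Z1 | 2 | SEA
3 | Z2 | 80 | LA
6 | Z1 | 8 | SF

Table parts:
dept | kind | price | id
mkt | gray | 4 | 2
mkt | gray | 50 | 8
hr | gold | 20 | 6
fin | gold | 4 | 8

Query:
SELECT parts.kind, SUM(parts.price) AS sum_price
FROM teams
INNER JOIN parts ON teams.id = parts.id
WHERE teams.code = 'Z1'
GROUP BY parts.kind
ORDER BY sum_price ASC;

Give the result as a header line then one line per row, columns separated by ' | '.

== RESULT ==
parts.kind | sum_price
gold | 20

Derivation:
After JOIN parts (3 rows):
teams.id | teams.code | teams.rank | teams.city | parts.dept | parts.kind | parts.price | parts.id
8 | X2 | 1 | SEA | mkt | gray | 50 | 8
8 | X2 | 1 | SEA | fin | gold | 4 | 8
6 | Z1 | 8 | SF | hr | gold | 20 | 6
After WHERE (1 rows):
teams.id | teams.code | teams.rank | teams.city | parts.dept | parts.kind | parts.price | parts.id
6 | Z1 | 8 | SF | hr | gold | 20 | 6
After GROUP BY (1 rows):
parts.kind | sum_price
gold | 20
After ORDER BY (1 rows):
parts.kind | sum_price
gold | 20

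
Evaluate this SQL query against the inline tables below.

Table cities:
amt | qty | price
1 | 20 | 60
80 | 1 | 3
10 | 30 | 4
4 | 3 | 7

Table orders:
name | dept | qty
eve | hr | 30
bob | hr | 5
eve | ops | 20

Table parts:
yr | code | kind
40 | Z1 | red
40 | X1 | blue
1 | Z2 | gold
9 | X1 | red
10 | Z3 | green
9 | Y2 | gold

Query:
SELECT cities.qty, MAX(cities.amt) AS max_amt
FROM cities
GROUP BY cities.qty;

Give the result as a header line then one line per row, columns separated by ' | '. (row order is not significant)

== RESULT ==
cities.qty | max_amt
20 | 1
1 | 80
30 | 10
3 | 4

Derivation:
After GROUP BY (4 rows):
cities.qty | max_amt
20 | 1
1 | 80
30 | 10
3 | 4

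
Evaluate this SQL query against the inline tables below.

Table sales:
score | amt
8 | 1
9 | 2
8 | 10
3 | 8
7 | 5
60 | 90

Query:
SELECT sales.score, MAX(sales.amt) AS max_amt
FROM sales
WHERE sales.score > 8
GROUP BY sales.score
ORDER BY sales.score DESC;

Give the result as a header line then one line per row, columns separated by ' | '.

== RESULT ==
sales.score | max_amt
60 | 90
9 | 2

Derivation:
After WHERE (2 rows):
sales.score | sales.amt
9 | 2
60 | 90
After GROUP BY (2 rows):
sales.score | max_amt
9 | 2
60 | 90
After ORDER BY (2 rows):
sales.score | max_amt
60 | 90
9 | 2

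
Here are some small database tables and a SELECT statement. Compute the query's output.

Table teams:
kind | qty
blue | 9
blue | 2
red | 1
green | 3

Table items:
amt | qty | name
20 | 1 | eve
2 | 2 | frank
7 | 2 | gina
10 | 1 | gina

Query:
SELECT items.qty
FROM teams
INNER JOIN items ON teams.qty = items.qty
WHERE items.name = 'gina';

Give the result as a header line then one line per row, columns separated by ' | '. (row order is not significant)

== RESULT ==
items.qty
2
1

Derivation:
After JOIN items (4 rows):
teams.kind | teams.qty | items.amt | items.qty | items.name
blue | 2 | 2 | 2 | frank
blue | 2 | 7 | 2 | gina
red | 1 | 20 | 1 | eve
red | 1 | 10 | 1 | gina
After WHERE (2 rows):
teams.kind | teams.qty | items.amt | items.qty | items.name
blue | 2 | 7 | 2 | gina
red | 1 | 10 | 1 | gina
After SELECT (2 rows):
items.qty
2
1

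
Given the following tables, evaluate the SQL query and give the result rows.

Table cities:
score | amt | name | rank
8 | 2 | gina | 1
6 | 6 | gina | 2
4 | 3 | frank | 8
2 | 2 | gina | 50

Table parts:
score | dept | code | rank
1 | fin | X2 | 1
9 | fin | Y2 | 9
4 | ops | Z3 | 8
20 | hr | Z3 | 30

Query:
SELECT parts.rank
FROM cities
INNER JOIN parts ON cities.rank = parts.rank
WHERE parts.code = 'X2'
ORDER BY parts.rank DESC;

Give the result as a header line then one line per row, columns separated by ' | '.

== RESULT ==
parts.rank
1

Derivation:
After JOIN parts (2 rows):
cities.score | cities.amt | cities.name | cities.rank | parts.score | parts.dept | parts.code | parts.rank
8 | 2 | gina | 1 | 1 | fin | X2 | 1
4 | 3 | frank | 8 | 4 | ops | Z3 | 8
After WHERE (1 rows):
cities.score | cities.amt | cities.name | cities.rank | parts.score | parts.dept | parts.code | parts.rank
8 | 2 | gina | 1 | 1 | fin | X2 | 1
After SELECT (1 rows):
parts.rank
1
After ORDER BY (1 rows):
parts.rank
1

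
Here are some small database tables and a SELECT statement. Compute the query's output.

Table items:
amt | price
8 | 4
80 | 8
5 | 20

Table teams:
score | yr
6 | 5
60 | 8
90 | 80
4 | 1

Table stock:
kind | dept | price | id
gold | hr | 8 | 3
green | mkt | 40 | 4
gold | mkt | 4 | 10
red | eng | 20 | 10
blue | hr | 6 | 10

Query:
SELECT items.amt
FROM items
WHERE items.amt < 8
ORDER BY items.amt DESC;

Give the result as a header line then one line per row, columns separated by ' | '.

== RESULT ==
items.amt
5

Derivation:
After WHERE (1 rows):
items.amt | items.price
5 | 20
After SELECT (1 rows):
items.amt
5
After ORDER BY (1 rows):
items.amt
5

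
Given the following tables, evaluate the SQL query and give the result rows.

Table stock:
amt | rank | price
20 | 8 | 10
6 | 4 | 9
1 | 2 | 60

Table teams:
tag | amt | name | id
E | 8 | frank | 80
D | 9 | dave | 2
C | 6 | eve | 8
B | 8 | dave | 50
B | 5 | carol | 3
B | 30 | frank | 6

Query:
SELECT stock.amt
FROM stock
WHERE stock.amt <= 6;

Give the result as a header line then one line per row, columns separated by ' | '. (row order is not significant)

== RESULT ==
stock.amt
6
1

Derivation:
After WHERE (2 rows):
stock.amt | stock.rank | stock.price
6 | 4 | 9
1 | 2 | 60
After SELECT (2 rows):
stock.amt
6
1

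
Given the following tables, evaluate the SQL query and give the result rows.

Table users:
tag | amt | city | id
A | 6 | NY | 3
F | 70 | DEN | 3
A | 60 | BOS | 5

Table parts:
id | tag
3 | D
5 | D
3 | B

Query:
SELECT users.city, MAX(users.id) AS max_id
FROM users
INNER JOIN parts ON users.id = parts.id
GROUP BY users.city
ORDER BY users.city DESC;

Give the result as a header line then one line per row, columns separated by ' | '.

After JOIN parts (5 rows):
users.tag | users.amt | users.city | users.id | parts.id | parts.tag
A | 6 | NY | 3 | 3 | D
A | 6 | NY | 3 | 3 | B
F | 70 | DEN | 3 | 3 | D
F | 70 | DEN | 3 | 3 | B
A | 60 | BOS | 5 | 5 | D
After GROUP BY (3 rows):
users.city | max_id
NY | 3
DEN | 3
BOS | 5
After ORDER BY (3 rows):
users.city | max_id
NY | 3
DEN | 3
BOS | 5

== RESULT ==
users.city | max_id
NY | 3
DEN | 3
BOS | 5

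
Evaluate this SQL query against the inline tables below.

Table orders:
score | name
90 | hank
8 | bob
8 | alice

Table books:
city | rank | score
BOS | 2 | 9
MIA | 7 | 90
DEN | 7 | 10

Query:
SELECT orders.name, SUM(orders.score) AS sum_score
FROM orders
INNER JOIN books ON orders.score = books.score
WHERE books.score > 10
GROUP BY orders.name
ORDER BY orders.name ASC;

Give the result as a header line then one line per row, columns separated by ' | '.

== RESULT ==
orders.name | sum_score
hank | 90

Derivation:
After JOIN books (1 rows):
orders.score | orders.name | books.city | books.rank | books.score
90 | hank | MIA | 7 | 90
After WHERE (1 rows):
orders.score | orders.name | books.city | books.rank | books.score
90 | hank | MIA | 7 | 90
After GROUP BY (1 rows):
orders.name | sum_score
hank | 90
After ORDER BY (1 rows):
orders.name | sum_score
hank | 90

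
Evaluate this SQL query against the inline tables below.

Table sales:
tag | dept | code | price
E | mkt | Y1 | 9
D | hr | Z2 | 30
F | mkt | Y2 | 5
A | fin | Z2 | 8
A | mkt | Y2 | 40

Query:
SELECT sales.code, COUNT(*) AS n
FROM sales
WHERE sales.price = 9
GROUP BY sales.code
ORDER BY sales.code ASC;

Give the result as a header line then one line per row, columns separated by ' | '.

After WHERE (1 rows):
sales.tag | sales.dept | sales.code | sales.price
E | mkt | Y1 | 9
After GROUP BY (1 rows):
sales.code | n
Y1 | 1
After ORDER BY (1 rows):
sales.code | n
Y1 | 1

== RESULT ==
sales.code | n
Y1 | 1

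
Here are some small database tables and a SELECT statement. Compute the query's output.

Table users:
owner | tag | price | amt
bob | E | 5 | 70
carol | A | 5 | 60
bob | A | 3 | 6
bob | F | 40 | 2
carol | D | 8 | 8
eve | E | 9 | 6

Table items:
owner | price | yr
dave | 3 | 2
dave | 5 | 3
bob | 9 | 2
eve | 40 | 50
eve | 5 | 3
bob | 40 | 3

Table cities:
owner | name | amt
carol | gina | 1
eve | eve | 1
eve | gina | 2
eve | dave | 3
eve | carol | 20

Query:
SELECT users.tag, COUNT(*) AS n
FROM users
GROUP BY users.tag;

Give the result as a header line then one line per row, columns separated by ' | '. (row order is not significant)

== RESULT ==
users.tag | n
E | 2
A | 2
F | 1
D | 1

Derivation:
After GROUP BY (4 rows):
users.tag | n
E | 2
A | 2
F | 1
D | 1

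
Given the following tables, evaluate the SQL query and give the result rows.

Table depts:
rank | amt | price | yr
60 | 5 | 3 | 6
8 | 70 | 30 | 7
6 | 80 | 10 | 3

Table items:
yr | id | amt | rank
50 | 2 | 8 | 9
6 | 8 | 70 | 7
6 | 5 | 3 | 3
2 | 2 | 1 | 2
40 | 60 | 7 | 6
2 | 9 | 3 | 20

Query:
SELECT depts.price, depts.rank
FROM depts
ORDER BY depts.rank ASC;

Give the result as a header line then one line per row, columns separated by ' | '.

After SELECT (3 rows):
depts.price | depts.rank
3 | 60
30 | 8
10 | 6
After ORDER BY (3 rows):
depts.price | depts.rank
10 | 6
30 | 8
3 | 60

== RESULT ==
depts.price | depts.rank
10 | 6
30 | 8
3 | 60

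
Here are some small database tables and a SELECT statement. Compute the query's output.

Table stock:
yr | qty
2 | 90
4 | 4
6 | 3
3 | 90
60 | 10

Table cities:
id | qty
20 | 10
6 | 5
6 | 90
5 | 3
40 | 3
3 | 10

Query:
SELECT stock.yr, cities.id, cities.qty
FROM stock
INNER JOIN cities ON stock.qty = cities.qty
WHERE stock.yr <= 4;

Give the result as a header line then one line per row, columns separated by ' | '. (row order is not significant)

== RESULT ==
stock.yr | cities.id | cities.qty
2 | 6 | 90
3 | 6 | 90

Derivation:
After JOIN cities (6 rows):
stock.yr | stock.qty | cities.id | cities.qty
2 | 90 | 6 | 90
6 | 3 | 5 | 3
6 | 3 | 40 | 3
3 | 90 | 6 | 90
60 | 10 | 20 | 10
60 | 10 | 3 | 10
After WHERE (2 rows):
stock.yr | stock.qty | cities.id | cities.qty
2 | 90 | 6 | 90
3 | 90 | 6 | 90
After SELECT (2 rows):
stock.yr | cities.id | cities.qty
2 | 6 | 90
3 | 6 | 90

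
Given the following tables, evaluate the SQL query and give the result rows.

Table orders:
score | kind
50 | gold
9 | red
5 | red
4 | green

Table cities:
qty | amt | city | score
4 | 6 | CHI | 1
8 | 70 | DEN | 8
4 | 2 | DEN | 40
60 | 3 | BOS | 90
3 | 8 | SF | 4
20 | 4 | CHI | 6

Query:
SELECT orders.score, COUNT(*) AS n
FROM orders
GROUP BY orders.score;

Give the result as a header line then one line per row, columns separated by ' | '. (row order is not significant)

== RESULT ==
orders.score | n
50 | 1
9 | 1
5 | 1
4 | 1

Derivation:
After GROUP BY (4 rows):
orders.score | n
50 | 1
9 | 1
5 | 1
4 | 1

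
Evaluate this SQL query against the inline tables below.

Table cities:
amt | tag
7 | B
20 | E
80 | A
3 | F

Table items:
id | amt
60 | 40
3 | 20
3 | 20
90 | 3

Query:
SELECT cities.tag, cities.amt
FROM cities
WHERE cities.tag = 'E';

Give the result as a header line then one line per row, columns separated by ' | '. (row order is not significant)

== RESULT ==
cities.tag | cities.amt
E | 20

Derivation:
After WHERE (1 rows):
cities.amt | cities.tag
20 | E
After SELECT (1 rows):
cities.tag | cities.amt
E | 20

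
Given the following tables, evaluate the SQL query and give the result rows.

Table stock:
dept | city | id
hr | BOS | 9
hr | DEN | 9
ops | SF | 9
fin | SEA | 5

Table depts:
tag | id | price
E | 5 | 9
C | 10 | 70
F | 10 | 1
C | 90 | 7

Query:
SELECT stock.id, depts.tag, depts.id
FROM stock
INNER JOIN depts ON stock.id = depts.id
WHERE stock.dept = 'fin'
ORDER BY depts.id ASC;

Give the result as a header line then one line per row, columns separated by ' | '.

== RESULT ==
stock.id | depts.tag | depts.id
5 | E | 5

Derivation:
After JOIN depts (1 rows):
stock.dept | stock.city | stock.id | depts.tag | depts.id | depts.price
fin | SEA | 5 | E | 5 | 9
After WHERE (1 rows):
stock.dept | stock.city | stock.id | depts.tag | depts.id | depts.price
fin | SEA | 5 | E | 5 | 9
After SELECT (1 rows):
stock.id | depts.tag | depts.id
5 | E | 5
After ORDER BY (1 rows):
stock.id | depts.tag | depts.id
5 | E | 5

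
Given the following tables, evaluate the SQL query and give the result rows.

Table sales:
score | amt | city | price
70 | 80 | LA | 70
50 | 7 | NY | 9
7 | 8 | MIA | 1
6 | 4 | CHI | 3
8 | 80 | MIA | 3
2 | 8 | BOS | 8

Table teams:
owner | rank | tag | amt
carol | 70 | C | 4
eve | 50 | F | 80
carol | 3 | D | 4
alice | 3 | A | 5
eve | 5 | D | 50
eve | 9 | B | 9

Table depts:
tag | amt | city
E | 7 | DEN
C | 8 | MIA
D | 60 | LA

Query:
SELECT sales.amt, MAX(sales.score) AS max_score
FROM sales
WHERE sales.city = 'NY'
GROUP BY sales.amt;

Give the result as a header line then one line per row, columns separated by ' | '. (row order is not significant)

== RESULT ==
sales.amt | max_score
7 | 50

Derivation:
After WHERE (1 rows):
sales.score | sales.amt | sales.city | sales.price
50 | 7 | NY | 9
After GROUP BY (1 rows):
sales.amt | max_score
7 | 50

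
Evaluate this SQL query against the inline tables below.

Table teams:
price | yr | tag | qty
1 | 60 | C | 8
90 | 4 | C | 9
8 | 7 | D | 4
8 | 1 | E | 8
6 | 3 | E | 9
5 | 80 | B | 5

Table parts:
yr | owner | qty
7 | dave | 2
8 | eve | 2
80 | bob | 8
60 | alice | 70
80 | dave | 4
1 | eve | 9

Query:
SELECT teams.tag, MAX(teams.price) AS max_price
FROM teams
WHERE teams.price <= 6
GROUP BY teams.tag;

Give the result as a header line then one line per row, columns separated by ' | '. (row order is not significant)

== RESULT ==
teams.tag | max_price
C | 1
E | 6
B | 5

Derivation:
After WHERE (3 rows):
teams.price | teams.yr | teams.tag | teams.qty
1 | 60 | C | 8
6 | 3 | E | 9
5 | 80 | B | 5
After GROUP BY (3 rows):
teams.tag | max_price
C | 1
E | 6
B | 5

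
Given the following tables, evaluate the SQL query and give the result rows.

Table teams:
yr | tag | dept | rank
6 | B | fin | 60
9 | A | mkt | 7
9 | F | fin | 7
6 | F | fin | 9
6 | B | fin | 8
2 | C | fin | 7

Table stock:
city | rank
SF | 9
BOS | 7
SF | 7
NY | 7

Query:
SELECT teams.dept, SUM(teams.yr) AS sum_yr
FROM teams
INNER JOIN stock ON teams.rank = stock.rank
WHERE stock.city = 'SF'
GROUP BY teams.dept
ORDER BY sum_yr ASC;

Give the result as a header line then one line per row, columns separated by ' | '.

After JOIN stock (10 rows):
teams.yr | teams.tag | teams.dept | teams.rank | stock.city | stock.rank
9 | A | mkt | 7 | BOS | 7
9 | A | mkt | 7 | SF | 7
9 | A | mkt | 7 | NY | 7
9 | F | fin | 7 | BOS | 7
9 | F | fin | 7 | SF | 7
9 | F | fin | 7 | NY | 7
6 | F | fin | 9 | SF | 9
2 | C | fin | 7 | BOS | 7
2 | C | fin | 7 | SF | 7
2 | C | fin | 7 | NY | 7
After WHERE (4 rows):
teams.yr | teams.tag | teams.dept | teams.rank | stock.city | stock.rank
9 | A | mkt | 7 | SF | 7
9 | F | fin | 7 | SF | 7
6 | F | fin | 9 | SF | 9
2 | C | fin | 7 | SF | 7
After GROUP BY (2 rows):
teams.dept | sum_yr
mkt | 9
fin | 17
After ORDER BY (2 rows):
teams.dept | sum_yr
mkt | 9
fin | 17

== RESULT ==
teams.dept | sum_yr
mkt | 9
fin | 17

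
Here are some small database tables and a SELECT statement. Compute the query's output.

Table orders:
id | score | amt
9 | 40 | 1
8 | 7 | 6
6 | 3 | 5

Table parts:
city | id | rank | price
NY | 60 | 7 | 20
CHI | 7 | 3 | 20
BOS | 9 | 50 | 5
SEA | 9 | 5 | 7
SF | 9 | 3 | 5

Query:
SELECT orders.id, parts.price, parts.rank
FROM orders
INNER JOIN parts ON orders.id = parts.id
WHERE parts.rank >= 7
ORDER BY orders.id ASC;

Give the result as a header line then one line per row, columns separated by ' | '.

== RESULT ==
orders.id | parts.price | parts.rank
9 | 5 | 50

Derivation:
After JOIN parts (3 rows):
orders.id | orders.score | orders.amt | parts.city | parts.id | parts.rank | parts.price
9 | 40 | 1 | BOS | 9 | 50 | 5
9 | 40 | 1 | SEA | 9 | 5 | 7
9 | 40 | 1 | SF | 9 | 3 | 5
After WHERE (1 rows):
orders.id | orders.score | orders.amt | parts.city | parts.id | parts.rank | parts.price
9 | 40 | 1 | BOS | 9 | 50 | 5
After SELECT (1 rows):
orders.id | parts.price | parts.rank
9 | 5 | 50
After ORDER BY (1 rows):
orders.id | parts.price | parts.rank
9 | 5 | 50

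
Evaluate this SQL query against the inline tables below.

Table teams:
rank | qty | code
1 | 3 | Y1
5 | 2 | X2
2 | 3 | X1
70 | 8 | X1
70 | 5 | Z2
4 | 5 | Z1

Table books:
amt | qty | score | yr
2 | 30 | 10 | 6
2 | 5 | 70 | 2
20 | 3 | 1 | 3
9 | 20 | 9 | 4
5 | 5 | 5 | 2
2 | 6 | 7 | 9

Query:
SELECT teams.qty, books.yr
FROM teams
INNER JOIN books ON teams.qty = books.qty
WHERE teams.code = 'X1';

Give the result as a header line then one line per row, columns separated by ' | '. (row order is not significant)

After JOIN books (6 rows):
teams.rank | teams.qty | teams.code | books.amt | books.qty | books.score | books.yr
1 | 3 | Y1 | 20 | 3 | 1 | 3
2 | 3 | X1 | 20 | 3 | 1 | 3
70 | 5 | Z2 | 2 | 5 | 70 | 2
70 | 5 | Z2 | 5 | 5 | 5 | 2
4 | 5 | Z1 | 2 | 5 | 70 | 2
4 | 5 | Z1 | 5 | 5 | 5 | 2
After WHERE (1 rows):
teams.rank | teams.qty | teams.code | books.amt | books.qty | books.score | books.yr
2 | 3 | X1 | 20 | 3 | 1 | 3
After SELECT (1 rows):
teams.qty | books.yr
3 | 3

== RESULT ==
teams.qty | books.yr
3 | 3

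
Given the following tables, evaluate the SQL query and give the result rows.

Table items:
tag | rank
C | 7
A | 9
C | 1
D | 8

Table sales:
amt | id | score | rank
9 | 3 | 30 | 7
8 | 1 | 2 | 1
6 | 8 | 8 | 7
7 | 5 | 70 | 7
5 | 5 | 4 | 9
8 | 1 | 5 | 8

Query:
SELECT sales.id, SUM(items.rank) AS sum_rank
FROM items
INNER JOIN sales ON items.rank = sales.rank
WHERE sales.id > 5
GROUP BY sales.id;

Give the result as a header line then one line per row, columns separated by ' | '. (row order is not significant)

After JOIN sales (6 rows):
items.tag | items.rank | sales.amt | sales.id | sales.score | sales.rank
C | 7 | 9 | 3 | 30 | 7
C | 7 | 6 | 8 | 8 | 7
C | 7 | 7 | 5 | 70 | 7
A | 9 | 5 | 5 | 4 | 9
C | 1 | 8 | 1 | 2 | 1
D | 8 | 8 | 1 | 5 | 8
After WHERE (1 rows):
items.tag | items.rank | sales.amt | sales.id | sales.score | sales.rank
C | 7 | 6 | 8 | 8 | 7
After GROUP BY (1 rows):
sales.id | sum_rank
8 | 7

== RESULT ==
sales.id | sum_rank
8 | 7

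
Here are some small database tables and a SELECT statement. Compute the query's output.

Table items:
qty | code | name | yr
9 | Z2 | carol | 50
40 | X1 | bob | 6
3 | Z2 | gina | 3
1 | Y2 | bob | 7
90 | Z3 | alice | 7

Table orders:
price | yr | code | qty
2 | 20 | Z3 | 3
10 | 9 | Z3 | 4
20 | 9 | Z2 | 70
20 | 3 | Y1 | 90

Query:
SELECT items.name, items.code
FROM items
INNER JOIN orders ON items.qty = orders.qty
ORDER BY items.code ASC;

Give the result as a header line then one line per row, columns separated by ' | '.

After JOIN orders (2 rows):
items.qty | items.code | items.name | items.yr | orders.price | orders.yr | orders.code | orders.qty
3 | Z2 | gina | 3 | 2 | 20 | Z3 | 3
90 | Z3 | alice | 7 | 20 | 3 | Y1 | 90
After SELECT (2 rows):
items.name | items.code
gina | Z2
alice | Z3
After ORDER BY (2 rows):
items.name | items.code
gina | Z2
alice | Z3

== RESULT ==
items.name | items.code
gina | Z2
alice | Z3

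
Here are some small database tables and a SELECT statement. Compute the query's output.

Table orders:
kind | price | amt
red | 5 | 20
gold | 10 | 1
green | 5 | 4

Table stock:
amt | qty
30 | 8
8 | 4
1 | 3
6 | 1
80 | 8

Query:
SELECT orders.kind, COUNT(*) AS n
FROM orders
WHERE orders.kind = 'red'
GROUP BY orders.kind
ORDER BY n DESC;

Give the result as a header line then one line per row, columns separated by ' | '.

== RESULT ==
orders.kind | n
red | 1

Derivation:
After WHERE (1 rows):
orders.kind | orders.price | orders.amt
red | 5 | 20
After GROUP BY (1 rows):
orders.kind | n
red | 1
After ORDER BY (1 rows):
orders.kind | n
red | 1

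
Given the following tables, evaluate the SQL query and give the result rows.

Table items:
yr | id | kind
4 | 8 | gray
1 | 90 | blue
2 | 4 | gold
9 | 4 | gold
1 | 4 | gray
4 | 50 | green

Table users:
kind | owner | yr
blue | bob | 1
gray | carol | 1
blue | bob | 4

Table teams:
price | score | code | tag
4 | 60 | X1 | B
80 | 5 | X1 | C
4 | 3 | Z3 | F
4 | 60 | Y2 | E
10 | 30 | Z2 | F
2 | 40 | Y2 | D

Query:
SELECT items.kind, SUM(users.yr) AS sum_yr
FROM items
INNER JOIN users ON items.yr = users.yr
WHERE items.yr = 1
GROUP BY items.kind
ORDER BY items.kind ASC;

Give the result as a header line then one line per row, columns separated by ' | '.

After JOIN users (6 rows):
items.yr | items.id | items.kind | users.kind | users.owner | users.yr
4 | 8 | gray | blue | bob | 4
1 | 90 | blue | blue | bob | 1
1 | 90 | blue | gray | carol | 1
1 | 4 | gray | blue | bob | 1
1 | 4 | gray | gray | carol | 1
4 | 50 | green | blue | bob | 4
After WHERE (4 rows):
items.yr | items.id | items.kind | users.kind | users.owner | users.yr
1 | 90 | blue | blue | bob | 1
1 | 90 | blue | gray | carol | 1
1 | 4 | gray | blue | bob | 1
1 | 4 | gray | gray | carol | 1
After GROUP BY (2 rows):
items.kind | sum_yr
blue | 2
gray | 2
After ORDER BY (2 rows):
items.kind | sum_yr
blue | 2
gray | 2

== RESULT ==
items.kind | sum_yr
blue | 2
gray | 2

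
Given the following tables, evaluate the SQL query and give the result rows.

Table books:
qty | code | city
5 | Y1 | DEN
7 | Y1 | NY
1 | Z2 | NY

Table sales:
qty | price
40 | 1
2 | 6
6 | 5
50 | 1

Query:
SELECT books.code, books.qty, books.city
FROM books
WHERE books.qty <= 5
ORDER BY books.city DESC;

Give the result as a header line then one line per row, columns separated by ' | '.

After WHERE (2 rows):
books.qty | books.code | books.city
5 | Y1 | DEN
1 | Z2 | NY
After SELECT (2 rows):
books.code | books.qty | books.city
Y1 | 5 | DEN
Z2 | 1 | NY
After ORDER BY (2 rows):
books.code | books.qty | books.city
Z2 | 1 | NY
Y1 | 5 | DEN

== RESULT ==
books.code | books.qty | books.city
Z2 | 1 | NY
Y1 | 5 | DEN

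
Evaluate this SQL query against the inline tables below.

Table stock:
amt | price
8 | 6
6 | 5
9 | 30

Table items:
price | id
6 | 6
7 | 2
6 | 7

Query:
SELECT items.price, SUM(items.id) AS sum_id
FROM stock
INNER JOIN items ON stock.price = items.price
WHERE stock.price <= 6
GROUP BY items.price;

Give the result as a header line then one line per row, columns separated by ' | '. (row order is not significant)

After JOIN items (2 rows):
stock.amt | stock.price | items.price | items.id
8 | 6 | 6 | 6
8 | 6 | 6 | 7
After WHERE (2 rows):
stock.amt | stock.price | items.price | items.id
8 | 6 | 6 | 6
8 | 6 | 6 | 7
After GROUP BY (1 rows):
items.price | sum_id
6 | 13

== RESULT ==
items.price | sum_id
6 | 13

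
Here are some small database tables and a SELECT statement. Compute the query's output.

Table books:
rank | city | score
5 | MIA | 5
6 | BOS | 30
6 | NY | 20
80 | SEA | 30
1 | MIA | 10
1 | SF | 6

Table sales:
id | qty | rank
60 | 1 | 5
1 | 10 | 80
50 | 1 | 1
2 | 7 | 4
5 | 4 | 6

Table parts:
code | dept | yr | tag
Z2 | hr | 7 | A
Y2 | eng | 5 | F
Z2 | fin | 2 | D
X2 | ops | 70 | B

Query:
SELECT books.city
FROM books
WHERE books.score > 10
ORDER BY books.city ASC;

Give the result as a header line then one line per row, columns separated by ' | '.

After WHERE (3 rows):
books.rank | books.city | books.score
6 | BOS | 30
6 | NY | 20
80 | SEA | 30
After SELECT (3 rows):
books.city
BOS
NY
SEA
After ORDER BY (3 rows):
books.city
BOS
NY
SEA

== RESULT ==
books.city
BOS
NY
SEA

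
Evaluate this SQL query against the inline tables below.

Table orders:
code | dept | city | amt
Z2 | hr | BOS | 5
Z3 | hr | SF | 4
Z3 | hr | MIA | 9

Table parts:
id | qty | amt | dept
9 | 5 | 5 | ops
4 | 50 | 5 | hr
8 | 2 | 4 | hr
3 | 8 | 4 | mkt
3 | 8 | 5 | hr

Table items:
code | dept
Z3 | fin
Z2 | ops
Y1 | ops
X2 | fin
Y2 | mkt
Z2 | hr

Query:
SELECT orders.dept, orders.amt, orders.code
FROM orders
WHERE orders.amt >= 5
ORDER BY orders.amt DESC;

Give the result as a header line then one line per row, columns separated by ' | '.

== RESULT ==
orders.dept | orders.amt | orders.code
hr | 9 | Z3
hr | 5 | Z2

Derivation:
After WHERE (2 rows):
orders.code | orders.dept | orders.city | orders.amt
Z2 | hr | BOS | 5
Z3 | hr | MIA | 9
After SELECT (2 rows):
orders.dept | orders.amt | orders.code
hr | 5 | Z2
hr | 9 | Z3
After ORDER BY (2 rows):
orders.dept | orders.amt | orders.code
hr | 9 | Z3
hr | 5 | Z2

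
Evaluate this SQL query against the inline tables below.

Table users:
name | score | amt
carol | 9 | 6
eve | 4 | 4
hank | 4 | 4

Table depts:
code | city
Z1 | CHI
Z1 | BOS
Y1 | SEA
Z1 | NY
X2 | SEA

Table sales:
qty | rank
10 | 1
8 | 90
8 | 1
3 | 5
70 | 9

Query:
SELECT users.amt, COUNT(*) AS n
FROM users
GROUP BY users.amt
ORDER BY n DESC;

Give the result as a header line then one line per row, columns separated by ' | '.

After GROUP BY (2 rows):
users.amt | n
6 | 1
4 | 2
After ORDER BY (2 rows):
users.amt | n
4 | 2
6 | 1

== RESULT ==
users.amt | n
4 | 2
6 | 1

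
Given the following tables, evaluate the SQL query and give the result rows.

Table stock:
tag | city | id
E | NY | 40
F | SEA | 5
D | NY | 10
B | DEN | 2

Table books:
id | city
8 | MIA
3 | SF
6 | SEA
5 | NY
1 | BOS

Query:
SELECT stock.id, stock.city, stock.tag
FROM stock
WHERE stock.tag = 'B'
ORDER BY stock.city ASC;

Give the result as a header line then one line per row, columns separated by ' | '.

After WHERE (1 rows):
stock.tag | stock.city | stock.id
B | DEN | 2
After SELECT (1 rows):
stock.id | stock.city | stock.tag
2 | DEN | B
After ORDER BY (1 rows):
stock.id | stock.city | stock.tag
2 | DEN | B

== RESULT ==
stock.id | stock.city | stock.tag
2 | DEN | B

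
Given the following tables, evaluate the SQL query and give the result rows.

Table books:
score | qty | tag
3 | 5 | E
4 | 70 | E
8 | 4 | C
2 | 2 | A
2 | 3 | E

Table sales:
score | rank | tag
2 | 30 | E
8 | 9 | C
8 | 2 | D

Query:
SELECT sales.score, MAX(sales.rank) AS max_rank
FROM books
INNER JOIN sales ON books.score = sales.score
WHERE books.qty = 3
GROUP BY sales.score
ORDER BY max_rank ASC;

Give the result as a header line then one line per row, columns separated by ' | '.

== RESULT ==
sales.score | max_rank
2 | 30

Derivation:
After JOIN sales (4 rows):
books.score | books.qty | books.tag | sales.score | sales.rank | sales.tag
8 | 4 | C | 8 | 9 | C
8 | 4 | C | 8 | 2 | D
2 | 2 | A | 2 | 30 | E
2 | 3 | E | 2 | 30 | E
After WHERE (1 rows):
books.score | books.qty | books.tag | sales.score | sales.rank | sales.tag
2 | 3 | E | 2 | 30 | E
After GROUP BY (1 rows):
sales.score | max_rank
2 | 30
After ORDER BY (1 rows):
sales.score | max_rank
2 | 30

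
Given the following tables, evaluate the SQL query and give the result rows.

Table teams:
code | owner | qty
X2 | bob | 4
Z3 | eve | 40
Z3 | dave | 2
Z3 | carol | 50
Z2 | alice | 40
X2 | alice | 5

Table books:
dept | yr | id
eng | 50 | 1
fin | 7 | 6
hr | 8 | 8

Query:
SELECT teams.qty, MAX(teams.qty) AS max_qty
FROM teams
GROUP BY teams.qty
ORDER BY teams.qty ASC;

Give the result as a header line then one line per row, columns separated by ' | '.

== RESULT ==
teams.qty | max_qty
2 | 2
4 | 4
5 | 5
40 | 40
50 | 50

Derivation:
After GROUP BY (5 rows):
teams.qty | max_qty
4 | 4
40 | 40
2 | 2
50 | 50
5 | 5
After ORDER BY (5 rows):
teams.qty | max_qty
2 | 2
4 | 4
5 | 5
40 | 40
50 | 50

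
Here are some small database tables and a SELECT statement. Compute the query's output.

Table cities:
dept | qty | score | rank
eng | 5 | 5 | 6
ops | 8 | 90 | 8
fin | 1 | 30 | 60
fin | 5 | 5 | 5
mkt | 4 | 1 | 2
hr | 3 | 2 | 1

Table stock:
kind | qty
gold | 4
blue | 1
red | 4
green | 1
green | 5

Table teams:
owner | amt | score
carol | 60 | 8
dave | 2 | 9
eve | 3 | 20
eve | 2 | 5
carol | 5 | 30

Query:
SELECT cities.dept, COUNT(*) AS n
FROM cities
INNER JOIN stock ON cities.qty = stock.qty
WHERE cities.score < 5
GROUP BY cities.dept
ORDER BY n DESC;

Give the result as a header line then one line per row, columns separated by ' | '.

== RESULT ==
cities.dept | n
mkt | 2

Derivation:
After JOIN stock (6 rows):
cities.dept | cities.qty | cities.score | cities.rank | stock.kind | stock.qty
eng | 5 | 5 | 6 | green | 5
fin | 1 | 30 | 60 | blue | 1
fin | 1 | 30 | 60 | green | 1
fin | 5 | 5 | 5 | green | 5
mkt | 4 | 1 | 2 | gold | 4
mkt | 4 | 1 | 2 | red | 4
After WHERE (2 rows):
cities.dept | cities.qty | cities.score | cities.rank | stock.kind | stock.qty
mkt | 4 | 1 | 2 | gold | 4
mkt | 4 | 1 | 2 | red | 4
After GROUP BY (1 rows):
cities.dept | n
mkt | 2
After ORDER BY (1 rows):
cities.dept | n
mkt | 2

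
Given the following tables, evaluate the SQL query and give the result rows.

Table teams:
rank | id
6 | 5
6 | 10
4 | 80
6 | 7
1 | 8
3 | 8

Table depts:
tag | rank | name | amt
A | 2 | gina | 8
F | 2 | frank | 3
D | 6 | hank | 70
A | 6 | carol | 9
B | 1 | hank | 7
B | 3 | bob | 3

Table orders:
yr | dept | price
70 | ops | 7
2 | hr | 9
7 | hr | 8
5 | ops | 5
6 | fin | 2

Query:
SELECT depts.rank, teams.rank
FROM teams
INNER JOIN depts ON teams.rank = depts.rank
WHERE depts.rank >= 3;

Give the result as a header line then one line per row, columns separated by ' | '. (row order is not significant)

After JOIN depts (8 rows):
teams.rank | teams.id | depts.tag | depts.rank | depts.name | depts.amt
6 | 5 | D | 6 | hank | 70
6 | 5 | A | 6 | carol | 9
6 | 10 | D | 6 | hank | 70
6 | 10 | A | 6 | carol | 9
6 | 7 | D | 6 | hank | 70
6 | 7 | A | 6 | carol | 9
1 | 8 | B | 1 | hank | 7
3 | 8 | B | 3 | bob | 3
After WHERE (7 rows):
teams.rank | teams.id | depts.tag | depts.rank | depts.name | depts.amt
6 | 5 | D | 6 | hank | 70
6 | 5 | A | 6 | carol | 9
6 | 10 | D | 6 | hank | 70
6 | 10 | A | 6 | carol | 9
6 | 7 | D | 6 | hank | 70
6 | 7 | A | 6 | carol | 9
3 | 8 | B | 3 | bob | 3
After SELECT (7 rows):
depts.rank | teams.rank
6 | 6
6 | 6
6 | 6
6 | 6
6 | 6
6 | 6
3 | 3

== RESULT ==
depts.rank | teams.rank
6 | 6
6 | 6
6 | 6
6 | 6
6 | 6
6 | 6
3 | 3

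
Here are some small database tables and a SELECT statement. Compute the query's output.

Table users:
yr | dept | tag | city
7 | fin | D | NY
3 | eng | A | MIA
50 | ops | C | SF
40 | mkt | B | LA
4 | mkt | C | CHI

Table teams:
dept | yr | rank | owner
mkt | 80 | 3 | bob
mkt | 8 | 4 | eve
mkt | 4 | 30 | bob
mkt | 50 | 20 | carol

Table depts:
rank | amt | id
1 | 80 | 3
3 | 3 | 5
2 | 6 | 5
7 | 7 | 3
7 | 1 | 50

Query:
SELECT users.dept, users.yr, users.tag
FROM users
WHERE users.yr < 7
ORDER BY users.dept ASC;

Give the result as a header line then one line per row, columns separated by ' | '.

== RESULT ==
users.dept | users.yr | users.tag
eng | 3 | A
mkt | 4 | C

Derivation:
After WHERE (2 rows):
users.yr | users.dept | users.tag | users.city
3 | eng | A | MIA
4 | mkt | C | CHI
After SELECT (2 rows):
users.dept | users.yr | users.tag
eng | 3 | A
mkt | 4 | C
After ORDER BY (2 rows):
users.dept | users.yr | users.tag
eng | 3 | A
mkt | 4 | C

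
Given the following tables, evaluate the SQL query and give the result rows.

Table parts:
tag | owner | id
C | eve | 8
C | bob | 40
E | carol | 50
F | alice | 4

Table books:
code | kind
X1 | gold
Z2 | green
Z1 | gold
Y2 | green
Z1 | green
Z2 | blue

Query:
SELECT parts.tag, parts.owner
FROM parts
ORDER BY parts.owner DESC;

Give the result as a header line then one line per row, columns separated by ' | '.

After SELECT (4 rows):
parts.tag | parts.owner
C | eve
C | bob
E | carol
F | alice
After ORDER BY (4 rows):
parts.tag | parts.owner
C | eve
E | carol
C | bob
F | alice

== RESULT ==
parts.tag | parts.owner
C | eve
E | carol
C | bob
F | alice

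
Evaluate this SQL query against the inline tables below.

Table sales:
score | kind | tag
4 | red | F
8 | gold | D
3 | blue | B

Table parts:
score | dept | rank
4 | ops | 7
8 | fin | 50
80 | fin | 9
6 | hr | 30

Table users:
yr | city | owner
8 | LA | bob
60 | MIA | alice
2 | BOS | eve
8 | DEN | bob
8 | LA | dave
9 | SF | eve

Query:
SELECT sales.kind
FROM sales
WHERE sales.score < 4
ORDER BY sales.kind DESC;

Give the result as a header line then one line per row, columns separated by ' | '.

After WHERE (1 rows):
sales.score | sales.kind | sales.tag
3 | blue | B
After SELECT (1 rows):
sales.kind
blue
After ORDER BY (1 rows):
sales.kind
blue

== RESULT ==
sales.kind
blue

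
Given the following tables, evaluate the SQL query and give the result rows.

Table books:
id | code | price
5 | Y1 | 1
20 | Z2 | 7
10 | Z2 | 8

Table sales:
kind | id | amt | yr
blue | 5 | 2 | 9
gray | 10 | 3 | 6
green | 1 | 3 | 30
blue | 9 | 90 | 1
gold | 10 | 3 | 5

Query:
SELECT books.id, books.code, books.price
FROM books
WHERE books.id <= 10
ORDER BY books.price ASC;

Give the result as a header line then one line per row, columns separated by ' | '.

After WHERE (2 rows):
books.id | books.code | books.price
5 | Y1 | 1
10 | Z2 | 8
After SELECT (2 rows):
books.id | books.code | books.price
5 | Y1 | 1
10 | Z2 | 8
After ORDER BY (2 rows):
books.id | books.code | books.price
5 | Y1 | 1
10 | Z2 | 8

== RESULT ==
books.id | books.code | books.price
5 | Y1 | 1
10 | Z2 | 8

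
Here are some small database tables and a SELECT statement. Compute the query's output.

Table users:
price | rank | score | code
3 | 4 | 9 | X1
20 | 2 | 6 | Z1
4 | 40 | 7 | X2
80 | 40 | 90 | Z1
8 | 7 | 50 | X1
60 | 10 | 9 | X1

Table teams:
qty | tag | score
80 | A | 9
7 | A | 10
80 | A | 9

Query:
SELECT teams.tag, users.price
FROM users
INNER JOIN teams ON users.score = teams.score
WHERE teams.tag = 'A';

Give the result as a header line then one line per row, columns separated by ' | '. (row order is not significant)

== RESULT ==
teams.tag | users.price
A | 3
A | 3
A | 60
A | 60

Derivation:
After JOIN teams (4 rows):
users.price | users.rank | users.score | users.code | teams.qty | teams.tag | teams.score
3 | 4 | 9 | X1 | 80 | A | 9
3 | 4 | 9 | X1 | 80 | A | 9
60 | 10 | 9 | X1 | 80 | A | 9
60 | 10 | 9 | X1 | 80 | A | 9
After WHERE (4 rows):
users.price | users.rank | users.score | users.code | teams.qty | teams.tag | teams.score
3 | 4 | 9 | X1 | 80 | A | 9
3 | 4 | 9 | X1 | 80 | A | 9
60 | 10 | 9 | X1 | 80 | A | 9
60 | 10 | 9 | X1 | 80 | A | 9
After SELECT (4 rows):
teams.tag | users.price
A | 3
A | 3
A | 60
A | 60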